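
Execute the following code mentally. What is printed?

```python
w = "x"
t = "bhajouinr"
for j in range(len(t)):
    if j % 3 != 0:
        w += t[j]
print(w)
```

j=0: skip
j=1: add 'h' → 'xh'
j=2: add 'a' → 'xha'
j=3: skip
j=4: add 'o' → 'xhao'
j=5: add 'u' → 'xhaou'
j=6: skip
j=7: add 'n' → 'xhaoun'
j=8: add 'r' → 'xhaounr'

xhaounr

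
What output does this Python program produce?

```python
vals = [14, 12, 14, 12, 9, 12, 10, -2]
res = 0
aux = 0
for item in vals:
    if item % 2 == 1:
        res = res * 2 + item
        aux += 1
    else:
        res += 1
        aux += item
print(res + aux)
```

item=14: not odd, res = 0+1 = 1; aux=14
item=12: not odd, res = 1+1 = 2; aux=26
item=14: not odd, res = 2+1 = 3; aux=40
item=12: not odd, res = 3+1 = 4; aux=52
item=9: odd, res = 4*2+9 = 17; aux=53
item=12: not odd, res = 17+1 = 18; aux=65
item=10: not odd, res = 18+1 = 19; aux=75
item=-2: not odd, res = 19+1 = 20; aux=73
res+aux = 20+73 = 93

93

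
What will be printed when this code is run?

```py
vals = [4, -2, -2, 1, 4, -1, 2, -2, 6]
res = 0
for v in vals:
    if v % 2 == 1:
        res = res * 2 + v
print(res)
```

v=4: not odd
v=-2: not odd
v=-2: not odd
v=1: odd, res = 0*2+1 = 1
v=4: not odd
v=-1: odd, res = 1*2+(-1) = 1
v=2: not odd
v=-2: not odd
v=6: not odd

1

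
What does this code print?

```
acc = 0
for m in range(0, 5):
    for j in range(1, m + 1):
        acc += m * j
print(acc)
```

m=1,j=1: acc = 0+1 = 1
m=2,j=1: acc = 1+2 = 3
m=2,j=2: acc = 3+4 = 7
m=3,j=1: acc = 7+3 = 10
m=3,j=2: acc = 10+6 = 16
m=3,j=3: acc = 16+9 = 25
m=4,j=1: acc = 25+4 = 29
m=4,j=2: acc = 29+8 = 37
m=4,j=3: acc = 37+12 = 49
m=4,j=4: acc = 49+16 = 65

65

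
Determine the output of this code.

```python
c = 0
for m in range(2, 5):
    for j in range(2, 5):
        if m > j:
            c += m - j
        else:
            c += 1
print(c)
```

m=2,j=2: not 2>2, c = 0+1 = 1
m=2,j=3: not 2>3, c = 1+1 = 2
m=2,j=4: not 2>4, c = 2+1 = 3
m=3,j=2: 3>2, c = 3+1 = 4
m=3,j=3: not 3>3, c = 4+1 = 5
m=3,j=4: not 3>4, c = 5+1 = 6
m=4,j=2: 4>2, c = 6+2 = 8
m=4,j=3: 4>3, c = 8+1 = 9
m=4,j=4: not 4>4, c = 9+1 = 10

10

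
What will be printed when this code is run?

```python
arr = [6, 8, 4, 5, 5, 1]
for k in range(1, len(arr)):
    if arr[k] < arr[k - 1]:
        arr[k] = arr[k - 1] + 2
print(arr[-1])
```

k=1: 8>=6, unchanged → [6, 8, 4, 5, 5, 1]
k=2: 4<8, arr[2] = 8+2 = 10 → [6, 8, 10, 5, 5, 1]
k=3: 5<10, arr[3] = 10+2 = 12 → [6, 8, 10, 12, 5, 1]
k=4: 5<12, arr[4] = 12+2 = 14 → [6, 8, 10, 12, 14, 1]
k=5: 1<14, arr[5] = 14+2 = 16 → [6, 8, 10, 12, 14, 16]

16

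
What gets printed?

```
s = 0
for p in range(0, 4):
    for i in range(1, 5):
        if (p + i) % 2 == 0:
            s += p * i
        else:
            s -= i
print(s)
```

8

p=0,i=1: odd sum, s = 0-1 = -1
p=0,i=2: even sum, s = (-1)+0 = -1
p=0,i=3: odd sum, s = (-1)-3 = -4
p=0,i=4: even sum, s = (-4)+0 = -4
p=1,i=1: even sum, s = (-4)+1 = -3
p=1,i=2: odd sum, s = (-3)-2 = -5
p=1,i=3: even sum, s = (-5)+3 = -2
p=1,i=4: odd sum, s = (-2)-4 = -6
p=2,i=1: odd sum, s = (-6)-1 = -7
p=2,i=2: even sum, s = (-7)+4 = -3
p=2,i=3: odd sum, s = (-3)-3 = -6
p=2,i=4: even sum, s = (-6)+8 = 2
p=3,i=1: even sum, s = 2+3 = 5
p=3,i=2: odd sum, s = 5-2 = 3
p=3,i=3: even sum, s = 3+9 = 12
p=3,i=4: odd sum, s = 12-4 = 8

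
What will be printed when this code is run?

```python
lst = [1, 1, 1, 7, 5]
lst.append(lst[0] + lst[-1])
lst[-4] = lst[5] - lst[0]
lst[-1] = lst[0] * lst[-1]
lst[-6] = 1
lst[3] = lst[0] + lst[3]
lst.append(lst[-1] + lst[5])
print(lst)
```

[1, 1, 5, 8, 5, 6, 12]

append lst[0]+lst[-1] = 1+5 = 6 → [1, 1, 1, 7, 5, 6]
lst[-4] = lst[5]-lst[0] = 6-1 = 5 → [1, 1, 5, 7, 5, 6]
lst[-1] = lst[0]*lst[-1] = 1*6 = 6 → [1, 1, 5, 7, 5, 6]
lst[-6] = 1 → [1, 1, 5, 7, 5, 6]
lst[3] = lst[0]+lst[3] = 1+7 = 8 → [1, 1, 5, 8, 5, 6]
append lst[-1]+lst[5] = 6+6 = 12 → [1, 1, 5, 8, 5, 6, 12]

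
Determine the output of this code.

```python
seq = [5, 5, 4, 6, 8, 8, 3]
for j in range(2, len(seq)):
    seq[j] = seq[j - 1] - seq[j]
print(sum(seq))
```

-52

j=2: seq[2] = 5-4 = 1 → [5, 5, 1, 6, 8, 8, 3]
j=3: seq[3] = 1-6 = -5 → [5, 5, 1, -5, 8, 8, 3]
j=4: seq[4] = (-5)-8 = -13 → [5, 5, 1, -5, -13, 8, 3]
j=5: seq[5] = (-13)-8 = -21 → [5, 5, 1, -5, -13, -21, 3]
j=6: seq[6] = (-21)-3 = -24 → [5, 5, 1, -5, -13, -21, -24]
sum = -52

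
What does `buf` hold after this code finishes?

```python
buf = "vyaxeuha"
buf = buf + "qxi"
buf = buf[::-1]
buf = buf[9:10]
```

'y'

+ 'qxi' → 'vyaxeuhaqxi'
reverse → 'ixqahuexayv'
slice [9:10] → 'y'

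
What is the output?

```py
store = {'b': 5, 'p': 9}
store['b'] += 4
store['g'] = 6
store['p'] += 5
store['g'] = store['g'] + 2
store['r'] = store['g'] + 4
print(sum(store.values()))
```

43

store['b'] = 5+4 = 9 → {'b': 9, 'p': 9}
store['g'] = 6 → {'b': 9, 'p': 9, 'g': 6}
store['p'] = 9+5 = 14 → {'b': 9, 'p': 14, 'g': 6}
store['g'] = store['g']+2 = 8 → {'b': 9, 'p': 14, 'g': 8}
store['r'] = store['g']+4 = 12 → {'b': 9, 'p': 14, 'g': 8, 'r': 12}
sum of values = 43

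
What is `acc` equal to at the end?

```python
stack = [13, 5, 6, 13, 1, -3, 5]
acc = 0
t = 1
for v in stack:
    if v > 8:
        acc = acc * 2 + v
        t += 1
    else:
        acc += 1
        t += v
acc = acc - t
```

v=13: >8, acc = 0*2+13 = 13; t=2
v=5: not >8, acc = 13+1 = 14; t=7
v=6: not >8, acc = 14+1 = 15; t=13
v=13: >8, acc = 15*2+13 = 43; t=14
v=1: not >8, acc = 43+1 = 44; t=15
v=-3: not >8, acc = 44+1 = 45; t=12
v=5: not >8, acc = 45+1 = 46; t=17
acc-t = 46-17 = 29

29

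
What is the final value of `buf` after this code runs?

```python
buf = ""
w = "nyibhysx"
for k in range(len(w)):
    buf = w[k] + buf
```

'xsyhbiyn'

k=0: prepend 'n' → 'n'
k=1: prepend 'y' → 'yn'
k=2: prepend 'i' → 'iyn'
k=3: prepend 'b' → 'biyn'
k=4: prepend 'h' → 'hbiyn'
k=5: prepend 'y' → 'yhbiyn'
k=6: prepend 's' → 'syhbiyn'
k=7: prepend 'x' → 'xsyhbiyn'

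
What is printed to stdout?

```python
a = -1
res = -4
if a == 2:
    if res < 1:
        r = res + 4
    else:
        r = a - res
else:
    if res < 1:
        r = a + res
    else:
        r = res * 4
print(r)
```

a=-1, res=-4
a == 2 is False; res < 1 is True
→ r = a + res = -5

-5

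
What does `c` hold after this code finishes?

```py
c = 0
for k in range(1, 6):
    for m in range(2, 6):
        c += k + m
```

130

k=1,m=2: c = 0+3 = 3
k=1,m=3: c = 3+4 = 7
k=1,m=4: c = 7+5 = 12
k=1,m=5: c = 12+6 = 18
k=2,m=2: c = 18+4 = 22
k=2,m=3: c = 22+5 = 27
k=2,m=4: c = 27+6 = 33
k=2,m=5: c = 33+7 = 40
k=3,m=2: c = 40+5 = 45
k=3,m=3: c = 45+6 = 51
k=3,m=4: c = 51+7 = 58
k=3,m=5: c = 58+8 = 66
k=4,m=2: c = 66+6 = 72
k=4,m=3: c = 72+7 = 79
k=4,m=4: c = 79+8 = 87
k=4,m=5: c = 87+9 = 96
k=5,m=2: c = 96+7 = 103
k=5,m=3: c = 103+8 = 111
k=5,m=4: c = 111+9 = 120
k=5,m=5: c = 120+10 = 130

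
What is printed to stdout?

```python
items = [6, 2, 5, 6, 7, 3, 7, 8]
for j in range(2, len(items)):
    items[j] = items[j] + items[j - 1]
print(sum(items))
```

139

j=2: items[2] = 5+2 = 7 → [6, 2, 7, 6, 7, 3, 7, 8]
j=3: items[3] = 6+7 = 13 → [6, 2, 7, 13, 7, 3, 7, 8]
j=4: items[4] = 7+13 = 20 → [6, 2, 7, 13, 20, 3, 7, 8]
j=5: items[5] = 3+20 = 23 → [6, 2, 7, 13, 20, 23, 7, 8]
j=6: items[6] = 7+23 = 30 → [6, 2, 7, 13, 20, 23, 30, 8]
j=7: items[7] = 8+30 = 38 → [6, 2, 7, 13, 20, 23, 30, 38]
sum = 139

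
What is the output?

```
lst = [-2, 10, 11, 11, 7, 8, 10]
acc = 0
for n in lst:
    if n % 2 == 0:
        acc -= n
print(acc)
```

-26

n=-2: even, acc = 0-(-2) = 2
n=10: even, acc = 2-10 = -8
n=11: not even
n=11: not even
n=7: not even
n=8: even, acc = (-8)-8 = -16
n=10: even, acc = (-16)-10 = -26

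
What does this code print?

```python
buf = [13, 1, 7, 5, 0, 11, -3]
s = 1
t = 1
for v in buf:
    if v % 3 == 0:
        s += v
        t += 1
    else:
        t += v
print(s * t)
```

v=13: not %3==0; t=14
v=1: not %3==0; t=15
v=7: not %3==0; t=22
v=5: not %3==0; t=27
v=0: %3==0, s = 1+0 = 1; t=28
v=11: not %3==0; t=39
v=-3: %3==0, s = 1+(-3) = -2; t=40
s*t = (-2)*40 = -80

-80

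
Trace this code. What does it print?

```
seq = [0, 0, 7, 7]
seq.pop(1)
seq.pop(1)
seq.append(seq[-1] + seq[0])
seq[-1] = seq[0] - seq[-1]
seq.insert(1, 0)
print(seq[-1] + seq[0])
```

pop(1) removes 0 → [0, 7, 7]
pop(1) removes 7 → [0, 7]
append seq[-1]+seq[0] = 7+0 = 7 → [0, 7, 7]
seq[-1] = seq[0]-seq[-1] = 0-7 = -7 → [0, 7, -7]
insert 0 at 1 → [0, 0, 7, -7]
seq[-1]+seq[0] = (-7)+0 = -7

-7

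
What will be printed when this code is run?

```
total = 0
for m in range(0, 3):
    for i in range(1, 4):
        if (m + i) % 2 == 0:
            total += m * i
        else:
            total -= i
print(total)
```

-2

m=0,i=1: odd sum, total = 0-1 = -1
m=0,i=2: even sum, total = (-1)+0 = -1
m=0,i=3: odd sum, total = (-1)-3 = -4
m=1,i=1: even sum, total = (-4)+1 = -3
m=1,i=2: odd sum, total = (-3)-2 = -5
m=1,i=3: even sum, total = (-5)+3 = -2
m=2,i=1: odd sum, total = (-2)-1 = -3
m=2,i=2: even sum, total = (-3)+4 = 1
m=2,i=3: odd sum, total = 1-3 = -2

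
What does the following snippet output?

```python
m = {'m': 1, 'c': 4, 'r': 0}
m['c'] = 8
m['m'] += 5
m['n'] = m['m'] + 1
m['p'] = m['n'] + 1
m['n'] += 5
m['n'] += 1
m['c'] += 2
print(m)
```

{'m': 6, 'c': 10, 'r': 0, 'n': 13, 'p': 8}

m['c'] = 8 → {'m': 1, 'c': 8, 'r': 0}
m['m'] = 1+5 = 6 → {'m': 6, 'c': 8, 'r': 0}
m['n'] = m['m']+1 = 7 → {'m': 6, 'c': 8, 'r': 0, 'n': 7}
m['p'] = m['n']+1 = 8 → {'m': 6, 'c': 8, 'r': 0, 'n': 7, 'p': 8}
m['n'] = 7+5 = 12 → {'m': 6, 'c': 8, 'r': 0, 'n': 12, 'p': 8}
m['n'] = 12+1 = 13 → {'m': 6, 'c': 8, 'r': 0, 'n': 13, 'p': 8}
m['c'] = 8+2 = 10 → {'m': 6, 'c': 10, 'r': 0, 'n': 13, 'p': 8}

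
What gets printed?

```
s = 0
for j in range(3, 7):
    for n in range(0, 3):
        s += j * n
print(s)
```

54

j=3,n=0: s = 0+0 = 0
j=3,n=1: s = 0+3 = 3
j=3,n=2: s = 3+6 = 9
j=4,n=0: s = 9+0 = 9
j=4,n=1: s = 9+4 = 13
j=4,n=2: s = 13+8 = 21
j=5,n=0: s = 21+0 = 21
j=5,n=1: s = 21+5 = 26
j=5,n=2: s = 26+10 = 36
j=6,n=0: s = 36+0 = 36
j=6,n=1: s = 36+6 = 42
j=6,n=2: s = 42+12 = 54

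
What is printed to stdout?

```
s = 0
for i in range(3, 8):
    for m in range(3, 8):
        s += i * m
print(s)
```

625

i=3,m=3: s = 0+9 = 9
i=3,m=4: s = 9+12 = 21
i=3,m=5: s = 21+15 = 36
i=3,m=6: s = 36+18 = 54
i=3,m=7: s = 54+21 = 75
i=4,m=3: s = 75+12 = 87
i=4,m=4: s = 87+16 = 103
i=4,m=5: s = 103+20 = 123
i=4,m=6: s = 123+24 = 147
i=4,m=7: s = 147+28 = 175
i=5,m=3: s = 175+15 = 190
i=5,m=4: s = 190+20 = 210
i=5,m=5: s = 210+25 = 235
i=5,m=6: s = 235+30 = 265
i=5,m=7: s = 265+35 = 300
i=6,m=3: s = 300+18 = 318
i=6,m=4: s = 318+24 = 342
i=6,m=5: s = 342+30 = 372
i=6,m=6: s = 372+36 = 408
i=6,m=7: s = 408+42 = 450
i=7,m=3: s = 450+21 = 471
i=7,m=4: s = 471+28 = 499
i=7,m=5: s = 499+35 = 534
i=7,m=6: s = 534+42 = 576
i=7,m=7: s = 576+49 = 625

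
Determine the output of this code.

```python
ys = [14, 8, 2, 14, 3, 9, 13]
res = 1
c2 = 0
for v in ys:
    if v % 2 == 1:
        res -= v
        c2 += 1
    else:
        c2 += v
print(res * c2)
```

v=14: not odd; c2=14
v=8: not odd; c2=22
v=2: not odd; c2=24
v=14: not odd; c2=38
v=3: odd, res = 1-3 = -2; c2=39
v=9: odd, res = (-2)-9 = -11; c2=40
v=13: odd, res = (-11)-13 = -24; c2=41
res*c2 = (-24)*41 = -984

-984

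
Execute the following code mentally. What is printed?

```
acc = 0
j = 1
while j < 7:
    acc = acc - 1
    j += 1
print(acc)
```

j=1: acc = 0-1 = -1
j=2: acc = (-1)-1 = -2
j=3: acc = (-2)-1 = -3
j=4: acc = (-3)-1 = -4
j=5: acc = (-4)-1 = -5
j=6: acc = (-5)-1 = -6

-6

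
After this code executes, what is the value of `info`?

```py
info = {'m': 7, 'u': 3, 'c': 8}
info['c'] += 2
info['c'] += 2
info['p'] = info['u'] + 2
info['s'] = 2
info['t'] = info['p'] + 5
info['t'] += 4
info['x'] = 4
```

{'m': 7, 'u': 3, 'c': 12, 'p': 5, 's': 2, 't': 14, 'x': 4}

info['c'] = 8+2 = 10 → {'m': 7, 'u': 3, 'c': 10}
info['c'] = 10+2 = 12 → {'m': 7, 'u': 3, 'c': 12}
info['p'] = info['u']+2 = 5 → {'m': 7, 'u': 3, 'c': 12, 'p': 5}
info['s'] = 2 → {'m': 7, 'u': 3, 'c': 12, 'p': 5, 's': 2}
info['t'] = info['p']+5 = 10 → {'m': 7, 'u': 3, 'c': 12, 'p': 5, 's': 2, 't': 10}
info['t'] = 10+4 = 14 → {'m': 7, 'u': 3, 'c': 12, 'p': 5, 's': 2, 't': 14}
info['x'] = 4 → {'m': 7, 'u': 3, 'c': 12, 'p': 5, 's': 2, 't': 14, 'x': 4}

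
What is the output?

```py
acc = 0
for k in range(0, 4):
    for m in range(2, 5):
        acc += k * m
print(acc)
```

k=0,m=2: acc = 0+0 = 0
k=0,m=3: acc = 0+0 = 0
k=0,m=4: acc = 0+0 = 0
k=1,m=2: acc = 0+2 = 2
k=1,m=3: acc = 2+3 = 5
k=1,m=4: acc = 5+4 = 9
k=2,m=2: acc = 9+4 = 13
k=2,m=3: acc = 13+6 = 19
k=2,m=4: acc = 19+8 = 27
k=3,m=2: acc = 27+6 = 33
k=3,m=3: acc = 33+9 = 42
k=3,m=4: acc = 42+12 = 54

54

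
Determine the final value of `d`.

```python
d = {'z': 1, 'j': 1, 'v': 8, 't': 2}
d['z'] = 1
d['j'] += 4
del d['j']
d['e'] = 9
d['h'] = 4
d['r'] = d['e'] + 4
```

d['z'] = 1 → {'z': 1, 'j': 1, 'v': 8, 't': 2}
d['j'] = 1+4 = 5 → {'z': 1, 'j': 5, 'v': 8, 't': 2}
del 'j' → {'z': 1, 'v': 8, 't': 2}
d['e'] = 9 → {'z': 1, 'v': 8, 't': 2, 'e': 9}
d['h'] = 4 → {'z': 1, 'v': 8, 't': 2, 'e': 9, 'h': 4}
d['r'] = d['e']+4 = 13 → {'z': 1, 'v': 8, 't': 2, 'e': 9, 'h': 4, 'r': 13}

{'z': 1, 'v': 8, 't': 2, 'e': 9, 'h': 4, 'r': 13}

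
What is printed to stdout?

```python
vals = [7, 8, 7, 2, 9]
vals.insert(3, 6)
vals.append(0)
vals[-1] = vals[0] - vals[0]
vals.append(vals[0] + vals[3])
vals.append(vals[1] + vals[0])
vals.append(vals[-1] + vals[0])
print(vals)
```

[7, 8, 7, 6, 2, 9, 0, 13, 15, 22]

insert 6 at 3 → [7, 8, 7, 6, 2, 9]
append 0 → [7, 8, 7, 6, 2, 9, 0]
vals[-1] = vals[0]-vals[0] = 7-7 = 0 → [7, 8, 7, 6, 2, 9, 0]
append vals[0]+vals[3] = 7+6 = 13 → [7, 8, 7, 6, 2, 9, 0, 13]
append vals[1]+vals[0] = 8+7 = 15 → [7, 8, 7, 6, 2, 9, 0, 13, 15]
append vals[-1]+vals[0] = 15+7 = 22 → [7, 8, 7, 6, 2, 9, 0, 13, 15, 22]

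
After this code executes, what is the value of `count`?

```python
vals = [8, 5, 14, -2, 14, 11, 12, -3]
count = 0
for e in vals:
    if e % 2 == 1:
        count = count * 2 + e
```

39

e=8: not odd
e=5: odd, count = 0*2+5 = 5
e=14: not odd
e=-2: not odd
e=14: not odd
e=11: odd, count = 5*2+11 = 21
e=12: not odd
e=-3: odd, count = 21*2+(-3) = 39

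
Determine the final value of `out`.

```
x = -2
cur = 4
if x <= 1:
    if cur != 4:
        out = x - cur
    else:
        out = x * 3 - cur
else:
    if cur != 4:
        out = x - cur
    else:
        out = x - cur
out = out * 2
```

-20

x=-2, cur=4
x <= 1 is True; cur != 4 is False
→ out = x * 3 - cur = -10
out = (-10)*2 = -20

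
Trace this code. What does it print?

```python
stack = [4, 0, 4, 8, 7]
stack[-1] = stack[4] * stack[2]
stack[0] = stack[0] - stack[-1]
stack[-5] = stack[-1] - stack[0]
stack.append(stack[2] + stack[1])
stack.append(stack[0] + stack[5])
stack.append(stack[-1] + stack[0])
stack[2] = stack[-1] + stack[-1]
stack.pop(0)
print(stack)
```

stack[-1] = stack[4]*stack[2] = 7*4 = 28 → [4, 0, 4, 8, 28]
stack[0] = stack[0]-stack[-1] = 4-28 = -24 → [-24, 0, 4, 8, 28]
stack[-5] = stack[-1]-stack[0] = 28-(-24) = 52 → [52, 0, 4, 8, 28]
append stack[2]+stack[1] = 4+0 = 4 → [52, 0, 4, 8, 28, 4]
append stack[0]+stack[5] = 52+4 = 56 → [52, 0, 4, 8, 28, 4, 56]
append stack[-1]+stack[0] = 56+52 = 108 → [52, 0, 4, 8, 28, 4, 56, 108]
stack[2] = stack[-1]+stack[-1] = 108+108 = 216 → [52, 0, 216, 8, 28, 4, 56, 108]
pop(0) removes 52 → [0, 216, 8, 28, 4, 56, 108]

[0, 216, 8, 28, 4, 56, 108]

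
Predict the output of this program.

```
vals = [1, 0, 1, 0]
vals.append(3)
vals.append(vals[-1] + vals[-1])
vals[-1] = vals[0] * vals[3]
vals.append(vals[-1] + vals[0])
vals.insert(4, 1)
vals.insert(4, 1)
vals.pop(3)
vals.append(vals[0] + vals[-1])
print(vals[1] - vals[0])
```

append 3 → [1, 0, 1, 0, 3]
append vals[-1]+vals[-1] = 3+3 = 6 → [1, 0, 1, 0, 3, 6]
vals[-1] = vals[0]*vals[3] = 1*0 = 0 → [1, 0, 1, 0, 3, 0]
append vals[-1]+vals[0] = 0+1 = 1 → [1, 0, 1, 0, 3, 0, 1]
insert 1 at 4 → [1, 0, 1, 0, 1, 3, 0, 1]
insert 1 at 4 → [1, 0, 1, 0, 1, 1, 3, 0, 1]
pop(3) removes 0 → [1, 0, 1, 1, 1, 3, 0, 1]
append vals[0]+vals[-1] = 1+1 = 2 → [1, 0, 1, 1, 1, 3, 0, 1, 2]
vals[1]-vals[0] = 0-1 = -1

-1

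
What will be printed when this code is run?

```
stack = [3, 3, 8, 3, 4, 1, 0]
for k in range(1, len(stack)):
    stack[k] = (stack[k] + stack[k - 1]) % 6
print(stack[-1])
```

4

k=1: stack[1] = (3+3)%6 = 0 → [3, 0, 8, 3, 4, 1, 0]
k=2: stack[2] = (8+0)%6 = 2 → [3, 0, 2, 3, 4, 1, 0]
k=3: stack[3] = (3+2)%6 = 5 → [3, 0, 2, 5, 4, 1, 0]
k=4: stack[4] = (4+5)%6 = 3 → [3, 0, 2, 5, 3, 1, 0]
k=5: stack[5] = (1+3)%6 = 4 → [3, 0, 2, 5, 3, 4, 0]
k=6: stack[6] = (0+4)%6 = 4 → [3, 0, 2, 5, 3, 4, 4]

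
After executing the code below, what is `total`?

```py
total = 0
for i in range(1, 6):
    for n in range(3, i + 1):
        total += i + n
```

i=3,n=3: total = 0+6 = 6
i=4,n=3: total = 6+7 = 13
i=4,n=4: total = 13+8 = 21
i=5,n=3: total = 21+8 = 29
i=5,n=4: total = 29+9 = 38
i=5,n=5: total = 38+10 = 48

48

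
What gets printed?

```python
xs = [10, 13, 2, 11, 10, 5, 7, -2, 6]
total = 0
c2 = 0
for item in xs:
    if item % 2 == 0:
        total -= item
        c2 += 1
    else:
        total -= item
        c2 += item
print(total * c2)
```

item=10: even, total = 0-10 = -10; c2=1
item=13: not even, total = (-10)-13 = -23; c2=14
item=2: even, total = (-23)-2 = -25; c2=15
item=11: not even, total = (-25)-11 = -36; c2=26
item=10: even, total = (-36)-10 = -46; c2=27
item=5: not even, total = (-46)-5 = -51; c2=32
item=7: not even, total = (-51)-7 = -58; c2=39
item=-2: even, total = (-58)-(-2) = -56; c2=40
item=6: even, total = (-56)-6 = -62; c2=41
total*c2 = (-62)*41 = -2542

-2542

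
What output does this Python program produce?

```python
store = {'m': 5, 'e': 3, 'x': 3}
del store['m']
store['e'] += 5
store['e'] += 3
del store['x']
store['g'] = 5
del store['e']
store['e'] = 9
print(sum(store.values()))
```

del 'm' → {'e': 3, 'x': 3}
store['e'] = 3+5 = 8 → {'e': 8, 'x': 3}
store['e'] = 8+3 = 11 → {'e': 11, 'x': 3}
del 'x' → {'e': 11}
store['g'] = 5 → {'e': 11, 'g': 5}
del 'e' → {'g': 5}
store['e'] = 9 → {'g': 5, 'e': 9}
sum of values = 14

14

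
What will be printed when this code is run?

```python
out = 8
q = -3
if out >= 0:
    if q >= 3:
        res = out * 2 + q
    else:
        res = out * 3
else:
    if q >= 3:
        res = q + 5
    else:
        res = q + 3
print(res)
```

24

out=8, q=-3
out >= 0 is True; q >= 3 is False
→ res = out * 3 = 24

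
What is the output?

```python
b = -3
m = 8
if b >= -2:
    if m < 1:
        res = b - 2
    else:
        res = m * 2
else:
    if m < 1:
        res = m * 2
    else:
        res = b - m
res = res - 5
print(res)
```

b=-3, m=8
b >= -2 is False; m < 1 is False
→ res = b - m = -11
res = (-11)-5 = -16

-16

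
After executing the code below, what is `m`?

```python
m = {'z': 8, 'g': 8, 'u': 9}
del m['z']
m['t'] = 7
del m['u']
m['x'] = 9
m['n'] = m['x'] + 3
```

del 'z' → {'g': 8, 'u': 9}
m['t'] = 7 → {'g': 8, 'u': 9, 't': 7}
del 'u' → {'g': 8, 't': 7}
m['x'] = 9 → {'g': 8, 't': 7, 'x': 9}
m['n'] = m['x']+3 = 12 → {'g': 8, 't': 7, 'x': 9, 'n': 12}

{'g': 8, 't': 7, 'x': 9, 'n': 12}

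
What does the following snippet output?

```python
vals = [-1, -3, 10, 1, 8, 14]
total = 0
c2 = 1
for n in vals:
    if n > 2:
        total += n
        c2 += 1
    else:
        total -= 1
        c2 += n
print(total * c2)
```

29

n=-1: not >2, total = 0-1 = -1; c2=0
n=-3: not >2, total = (-1)-1 = -2; c2=-3
n=10: >2, total = (-2)+10 = 8; c2=-2
n=1: not >2, total = 8-1 = 7; c2=-1
n=8: >2, total = 7+8 = 15; c2=0
n=14: >2, total = 15+14 = 29; c2=1
total*c2 = 29*1 = 29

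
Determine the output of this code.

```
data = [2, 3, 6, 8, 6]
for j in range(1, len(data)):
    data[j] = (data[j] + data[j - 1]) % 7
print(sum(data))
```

j=1: data[1] = (3+2)%7 = 5 → [2, 5, 6, 8, 6]
j=2: data[2] = (6+5)%7 = 4 → [2, 5, 4, 8, 6]
j=3: data[3] = (8+4)%7 = 5 → [2, 5, 4, 5, 6]
j=4: data[4] = (6+5)%7 = 4 → [2, 5, 4, 5, 4]
sum = 20

20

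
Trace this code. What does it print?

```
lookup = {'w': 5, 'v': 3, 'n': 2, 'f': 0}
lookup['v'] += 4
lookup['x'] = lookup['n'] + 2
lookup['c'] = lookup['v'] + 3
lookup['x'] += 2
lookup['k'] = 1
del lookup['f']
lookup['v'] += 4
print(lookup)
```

lookup['v'] = 3+4 = 7 → {'w': 5, 'v': 7, 'n': 2, 'f': 0}
lookup['x'] = lookup['n']+2 = 4 → {'w': 5, 'v': 7, 'n': 2, 'f': 0, 'x': 4}
lookup['c'] = lookup['v']+3 = 10 → {'w': 5, 'v': 7, 'n': 2, 'f': 0, 'x': 4, 'c': 10}
lookup['x'] = 4+2 = 6 → {'w': 5, 'v': 7, 'n': 2, 'f': 0, 'x': 6, 'c': 10}
lookup['k'] = 1 → {'w': 5, 'v': 7, 'n': 2, 'f': 0, 'x': 6, 'c': 10, 'k': 1}
del 'f' → {'w': 5, 'v': 7, 'n': 2, 'x': 6, 'c': 10, 'k': 1}
lookup['v'] = 7+4 = 11 → {'w': 5, 'v': 11, 'n': 2, 'x': 6, 'c': 10, 'k': 1}

{'w': 5, 'v': 11, 'n': 2, 'x': 6, 'c': 10, 'k': 1}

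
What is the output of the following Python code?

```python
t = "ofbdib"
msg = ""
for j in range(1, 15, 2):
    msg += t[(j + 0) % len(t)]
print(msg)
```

j=1: add t[1]='f' → 'f'
j=3: add t[3]='d' → 'fd'
j=5: add t[5]='b' → 'fdb'
j=7: add t[1]='f' → 'fdbf'
j=9: add t[3]='d' → 'fdbfd'
j=11: add t[5]='b' → 'fdbfdb'
j=13: add t[1]='f' → 'fdbfdbf'

fdbfdbf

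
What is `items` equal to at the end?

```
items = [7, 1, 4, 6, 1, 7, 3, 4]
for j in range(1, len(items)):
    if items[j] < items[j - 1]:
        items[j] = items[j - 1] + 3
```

j=1: 1<7, items[1] = 7+3 = 10 → [7, 10, 4, 6, 1, 7, 3, 4]
j=2: 4<10, items[2] = 10+3 = 13 → [7, 10, 13, 6, 1, 7, 3, 4]
j=3: 6<13, items[3] = 13+3 = 16 → [7, 10, 13, 16, 1, 7, 3, 4]
j=4: 1<16, items[4] = 16+3 = 19 → [7, 10, 13, 16, 19, 7, 3, 4]
j=5: 7<19, items[5] = 19+3 = 22 → [7, 10, 13, 16, 19, 22, 3, 4]
j=6: 3<22, items[6] = 22+3 = 25 → [7, 10, 13, 16, 19, 22, 25, 4]
j=7: 4<25, items[7] = 25+3 = 28 → [7, 10, 13, 16, 19, 22, 25, 28]

[7, 10, 13, 16, 19, 22, 25, 28]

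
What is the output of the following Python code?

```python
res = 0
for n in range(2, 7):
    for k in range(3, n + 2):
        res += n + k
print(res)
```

n=2,k=3: res = 0+5 = 5
n=3,k=3: res = 5+6 = 11
n=3,k=4: res = 11+7 = 18
n=4,k=3: res = 18+7 = 25
n=4,k=4: res = 25+8 = 33
n=4,k=5: res = 33+9 = 42
n=5,k=3: res = 42+8 = 50
n=5,k=4: res = 50+9 = 59
n=5,k=5: res = 59+10 = 69
n=5,k=6: res = 69+11 = 80
n=6,k=3: res = 80+9 = 89
n=6,k=4: res = 89+10 = 99
n=6,k=5: res = 99+11 = 110
n=6,k=6: res = 110+12 = 122
n=6,k=7: res = 122+13 = 135

135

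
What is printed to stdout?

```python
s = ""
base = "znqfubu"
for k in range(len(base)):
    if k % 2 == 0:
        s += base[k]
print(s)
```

zquu

k=0: add 'z' → 'z'
k=1: skip
k=2: add 'q' → 'zq'
k=3: skip
k=4: add 'u' → 'zqu'
k=5: skip
k=6: add 'u' → 'zquu'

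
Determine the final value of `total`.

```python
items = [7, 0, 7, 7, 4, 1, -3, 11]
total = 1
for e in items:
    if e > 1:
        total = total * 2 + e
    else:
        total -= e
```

e=7: >1, total = 1*2+7 = 9
e=0: not >1, total = 9-0 = 9
e=7: >1, total = 9*2+7 = 25
e=7: >1, total = 25*2+7 = 57
e=4: >1, total = 57*2+4 = 118
e=1: not >1, total = 118-1 = 117
e=-3: not >1, total = 117-(-3) = 120
e=11: >1, total = 120*2+11 = 251

251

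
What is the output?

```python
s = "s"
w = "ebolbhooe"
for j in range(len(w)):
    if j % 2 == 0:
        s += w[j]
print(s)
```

seoboe

j=0: add 'e' → 'se'
j=1: skip
j=2: add 'o' → 'seo'
j=3: skip
j=4: add 'b' → 'seob'
j=5: skip
j=6: add 'o' → 'seobo'
j=7: skip
j=8: add 'e' → 'seoboe'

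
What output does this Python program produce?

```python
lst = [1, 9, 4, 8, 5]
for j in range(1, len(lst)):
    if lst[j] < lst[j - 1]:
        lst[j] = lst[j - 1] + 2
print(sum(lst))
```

j=1: 9>=1, unchanged → [1, 9, 4, 8, 5]
j=2: 4<9, lst[2] = 9+2 = 11 → [1, 9, 11, 8, 5]
j=3: 8<11, lst[3] = 11+2 = 13 → [1, 9, 11, 13, 5]
j=4: 5<13, lst[4] = 13+2 = 15 → [1, 9, 11, 13, 15]
sum = 49

49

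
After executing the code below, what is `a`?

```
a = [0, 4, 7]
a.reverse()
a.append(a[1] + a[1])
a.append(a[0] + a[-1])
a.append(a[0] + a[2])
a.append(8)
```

reverse → [7, 4, 0]
append a[1]+a[1] = 4+4 = 8 → [7, 4, 0, 8]
append a[0]+a[-1] = 7+8 = 15 → [7, 4, 0, 8, 15]
append a[0]+a[2] = 7+0 = 7 → [7, 4, 0, 8, 15, 7]
append 8 → [7, 4, 0, 8, 15, 7, 8]

[7, 4, 0, 8, 15, 7, 8]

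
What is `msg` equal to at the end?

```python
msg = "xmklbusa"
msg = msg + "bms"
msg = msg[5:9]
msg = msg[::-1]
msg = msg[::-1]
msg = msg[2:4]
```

'ab'

+ 'bms' → 'xmklbusabms'
slice [5:9] → 'usab'
reverse → 'basu'
reverse → 'usab'
slice [2:4] → 'ab'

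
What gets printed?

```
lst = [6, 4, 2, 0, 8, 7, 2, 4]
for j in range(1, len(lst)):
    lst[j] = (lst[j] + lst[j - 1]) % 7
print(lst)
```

[6, 3, 5, 5, 6, 6, 1, 5]

j=1: lst[1] = (4+6)%7 = 3 → [6, 3, 2, 0, 8, 7, 2, 4]
j=2: lst[2] = (2+3)%7 = 5 → [6, 3, 5, 0, 8, 7, 2, 4]
j=3: lst[3] = (0+5)%7 = 5 → [6, 3, 5, 5, 8, 7, 2, 4]
j=4: lst[4] = (8+5)%7 = 6 → [6, 3, 5, 5, 6, 7, 2, 4]
j=5: lst[5] = (7+6)%7 = 6 → [6, 3, 5, 5, 6, 6, 2, 4]
j=6: lst[6] = (2+6)%7 = 1 → [6, 3, 5, 5, 6, 6, 1, 4]
j=7: lst[7] = (4+1)%7 = 5 → [6, 3, 5, 5, 6, 6, 1, 5]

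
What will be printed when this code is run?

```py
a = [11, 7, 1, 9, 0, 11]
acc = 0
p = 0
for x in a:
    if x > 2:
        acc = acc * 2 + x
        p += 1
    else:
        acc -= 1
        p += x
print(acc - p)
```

x=11: >2, acc = 0*2+11 = 11; p=1
x=7: >2, acc = 11*2+7 = 29; p=2
x=1: not >2, acc = 29-1 = 28; p=3
x=9: >2, acc = 28*2+9 = 65; p=4
x=0: not >2, acc = 65-1 = 64; p=4
x=11: >2, acc = 64*2+11 = 139; p=5
acc-p = 139-5 = 134

134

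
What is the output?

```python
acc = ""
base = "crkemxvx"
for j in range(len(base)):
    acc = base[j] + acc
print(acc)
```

j=0: prepend 'c' → 'c'
j=1: prepend 'r' → 'rc'
j=2: prepend 'k' → 'krc'
j=3: prepend 'e' → 'ekrc'
j=4: prepend 'm' → 'mekrc'
j=5: prepend 'x' → 'xmekrc'
j=6: prepend 'v' → 'vxmekrc'
j=7: prepend 'x' → 'xvxmekrc'

xvxmekrc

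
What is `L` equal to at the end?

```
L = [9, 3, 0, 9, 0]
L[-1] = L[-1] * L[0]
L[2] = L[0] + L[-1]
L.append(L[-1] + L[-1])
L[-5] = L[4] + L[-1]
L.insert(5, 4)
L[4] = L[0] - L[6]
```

L[-1] = L[-1]*L[0] = 0*9 = 0 → [9, 3, 0, 9, 0]
L[2] = L[0]+L[-1] = 9+0 = 9 → [9, 3, 9, 9, 0]
append L[-1]+L[-1] = 0+0 = 0 → [9, 3, 9, 9, 0, 0]
L[-5] = L[4]+L[-1] = 0+0 = 0 → [9, 0, 9, 9, 0, 0]
insert 4 at 5 → [9, 0, 9, 9, 0, 4, 0]
L[4] = L[0]-L[6] = 9-0 = 9 → [9, 0, 9, 9, 9, 4, 0]

[9, 0, 9, 9, 9, 4, 0]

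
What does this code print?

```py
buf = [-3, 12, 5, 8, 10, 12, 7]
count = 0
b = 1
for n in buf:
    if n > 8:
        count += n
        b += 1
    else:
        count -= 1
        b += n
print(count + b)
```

n=-3: not >8, count = 0-1 = -1; b=-2
n=12: >8, count = (-1)+12 = 11; b=-1
n=5: not >8, count = 11-1 = 10; b=4
n=8: not >8, count = 10-1 = 9; b=12
n=10: >8, count = 9+10 = 19; b=13
n=12: >8, count = 19+12 = 31; b=14
n=7: not >8, count = 31-1 = 30; b=21
count+b = 30+21 = 51

51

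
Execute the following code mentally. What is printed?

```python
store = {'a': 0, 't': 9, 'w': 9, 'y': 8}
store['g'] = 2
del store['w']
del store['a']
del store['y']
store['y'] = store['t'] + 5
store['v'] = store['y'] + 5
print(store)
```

store['g'] = 2 → {'a': 0, 't': 9, 'w': 9, 'y': 8, 'g': 2}
del 'w' → {'a': 0, 't': 9, 'y': 8, 'g': 2}
del 'a' → {'t': 9, 'y': 8, 'g': 2}
del 'y' → {'t': 9, 'g': 2}
store['y'] = store['t']+5 = 14 → {'t': 9, 'g': 2, 'y': 14}
store['v'] = store['y']+5 = 19 → {'t': 9, 'g': 2, 'y': 14, 'v': 19}

{'t': 9, 'g': 2, 'y': 14, 'v': 19}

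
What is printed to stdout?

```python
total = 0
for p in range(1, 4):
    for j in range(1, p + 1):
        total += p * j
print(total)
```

p=1,j=1: total = 0+1 = 1
p=2,j=1: total = 1+2 = 3
p=2,j=2: total = 3+4 = 7
p=3,j=1: total = 7+3 = 10
p=3,j=2: total = 10+6 = 16
p=3,j=3: total = 16+9 = 25

25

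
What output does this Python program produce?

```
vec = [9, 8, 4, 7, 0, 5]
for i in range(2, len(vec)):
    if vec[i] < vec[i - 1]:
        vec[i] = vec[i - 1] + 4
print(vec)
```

[9, 8, 12, 16, 20, 24]

i=2: 4<8, vec[2] = 8+4 = 12 → [9, 8, 12, 7, 0, 5]
i=3: 7<12, vec[3] = 12+4 = 16 → [9, 8, 12, 16, 0, 5]
i=4: 0<16, vec[4] = 16+4 = 20 → [9, 8, 12, 16, 20, 5]
i=5: 5<20, vec[5] = 20+4 = 24 → [9, 8, 12, 16, 20, 24]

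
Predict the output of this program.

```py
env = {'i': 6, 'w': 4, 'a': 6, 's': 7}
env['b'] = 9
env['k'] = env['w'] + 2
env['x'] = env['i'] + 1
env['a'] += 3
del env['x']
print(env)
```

{'i': 6, 'w': 4, 'a': 9, 's': 7, 'b': 9, 'k': 6}

env['b'] = 9 → {'i': 6, 'w': 4, 'a': 6, 's': 7, 'b': 9}
env['k'] = env['w']+2 = 6 → {'i': 6, 'w': 4, 'a': 6, 's': 7, 'b': 9, 'k': 6}
env['x'] = env['i']+1 = 7 → {'i': 6, 'w': 4, 'a': 6, 's': 7, 'b': 9, 'k': 6, 'x': 7}
env['a'] = 6+3 = 9 → {'i': 6, 'w': 4, 'a': 9, 's': 7, 'b': 9, 'k': 6, 'x': 7}
del 'x' → {'i': 6, 'w': 4, 'a': 9, 's': 7, 'b': 9, 'k': 6}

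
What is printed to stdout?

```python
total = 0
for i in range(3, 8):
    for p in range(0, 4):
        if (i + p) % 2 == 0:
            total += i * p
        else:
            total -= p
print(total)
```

66

i=3,p=0: odd sum, total = 0-0 = 0
i=3,p=1: even sum, total = 0+3 = 3
i=3,p=2: odd sum, total = 3-2 = 1
i=3,p=3: even sum, total = 1+9 = 10
i=4,p=0: even sum, total = 10+0 = 10
i=4,p=1: odd sum, total = 10-1 = 9
i=4,p=2: even sum, total = 9+8 = 17
i=4,p=3: odd sum, total = 17-3 = 14
i=5,p=0: odd sum, total = 14-0 = 14
i=5,p=1: even sum, total = 14+5 = 19
i=5,p=2: odd sum, total = 19-2 = 17
i=5,p=3: even sum, total = 17+15 = 32
i=6,p=0: even sum, total = 32+0 = 32
i=6,p=1: odd sum, total = 32-1 = 31
i=6,p=2: even sum, total = 31+12 = 43
i=6,p=3: odd sum, total = 43-3 = 40
i=7,p=0: odd sum, total = 40-0 = 40
i=7,p=1: even sum, total = 40+7 = 47
i=7,p=2: odd sum, total = 47-2 = 45
i=7,p=3: even sum, total = 45+21 = 66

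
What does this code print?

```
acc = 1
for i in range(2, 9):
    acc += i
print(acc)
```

36

i=2: acc = 1+2 = 3
i=3: acc = 3+3 = 6
i=4: acc = 6+4 = 10
i=5: acc = 10+5 = 15
i=6: acc = 15+6 = 21
i=7: acc = 21+7 = 28
i=8: acc = 28+8 = 36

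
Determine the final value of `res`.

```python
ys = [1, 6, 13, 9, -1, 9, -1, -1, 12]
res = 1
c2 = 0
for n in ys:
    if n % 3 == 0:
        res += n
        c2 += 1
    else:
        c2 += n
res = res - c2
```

n=1: not %3==0; c2=1
n=6: %3==0, res = 1+6 = 7; c2=2
n=13: not %3==0; c2=15
n=9: %3==0, res = 7+9 = 16; c2=16
n=-1: not %3==0; c2=15
n=9: %3==0, res = 16+9 = 25; c2=16
n=-1: not %3==0; c2=15
n=-1: not %3==0; c2=14
n=12: %3==0, res = 25+12 = 37; c2=15
res-c2 = 37-15 = 22

22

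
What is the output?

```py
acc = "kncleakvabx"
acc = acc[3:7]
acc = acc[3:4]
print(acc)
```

k

slice [3:7] → 'leak'
slice [3:4] → 'k'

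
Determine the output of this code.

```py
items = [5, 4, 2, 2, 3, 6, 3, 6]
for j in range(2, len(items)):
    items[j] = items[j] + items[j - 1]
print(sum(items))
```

j=2: items[2] = 2+4 = 6 → [5, 4, 6, 2, 3, 6, 3, 6]
j=3: items[3] = 2+6 = 8 → [5, 4, 6, 8, 3, 6, 3, 6]
j=4: items[4] = 3+8 = 11 → [5, 4, 6, 8, 11, 6, 3, 6]
j=5: items[5] = 6+11 = 17 → [5, 4, 6, 8, 11, 17, 3, 6]
j=6: items[6] = 3+17 = 20 → [5, 4, 6, 8, 11, 17, 20, 6]
j=7: items[7] = 6+20 = 26 → [5, 4, 6, 8, 11, 17, 20, 26]
sum = 97

97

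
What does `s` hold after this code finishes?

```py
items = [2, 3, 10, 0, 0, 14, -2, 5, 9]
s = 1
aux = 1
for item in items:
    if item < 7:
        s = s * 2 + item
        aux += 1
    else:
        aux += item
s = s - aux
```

item=2: <7, s = 1*2+2 = 4; aux=2
item=3: <7, s = 4*2+3 = 11; aux=3
item=10: not <7; aux=13
item=0: <7, s = 11*2+0 = 22; aux=14
item=0: <7, s = 22*2+0 = 44; aux=15
item=14: not <7; aux=29
item=-2: <7, s = 44*2+(-2) = 86; aux=30
item=5: <7, s = 86*2+5 = 177; aux=31
item=9: not <7; aux=40
s-aux = 177-40 = 137

137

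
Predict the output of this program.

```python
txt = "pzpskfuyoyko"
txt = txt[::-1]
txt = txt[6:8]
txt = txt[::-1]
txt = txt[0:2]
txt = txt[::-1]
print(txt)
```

fk

reverse → 'okyoyufkspzp'
slice [6:8] → 'fk'
reverse → 'kf'
slice [0:2] → 'kf'
reverse → 'fk'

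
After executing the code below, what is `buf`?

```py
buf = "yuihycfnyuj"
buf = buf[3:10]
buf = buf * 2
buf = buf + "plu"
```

slice [3:10] → 'hycfnyu'
repeat ×2 → 'hycfnyuhycfnyu'
+ 'plu' → 'hycfnyuhycfnyuplu'

'hycfnyuhycfnyuplu'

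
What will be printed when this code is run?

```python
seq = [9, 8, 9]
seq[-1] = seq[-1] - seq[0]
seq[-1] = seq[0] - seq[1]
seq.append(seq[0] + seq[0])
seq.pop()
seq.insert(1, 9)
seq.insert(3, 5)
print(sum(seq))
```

32

seq[-1] = seq[-1]-seq[0] = 9-9 = 0 → [9, 8, 0]
seq[-1] = seq[0]-seq[1] = 9-8 = 1 → [9, 8, 1]
append seq[0]+seq[0] = 9+9 = 18 → [9, 8, 1, 18]
pop() removes 18 → [9, 8, 1]
insert 9 at 1 → [9, 9, 8, 1]
insert 5 at 3 → [9, 9, 8, 5, 1]
sum = 32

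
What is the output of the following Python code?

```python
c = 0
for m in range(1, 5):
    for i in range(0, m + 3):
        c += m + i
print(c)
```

112

m=1,i=0: c = 0+1 = 1
m=1,i=1: c = 1+2 = 3
m=1,i=2: c = 3+3 = 6
m=1,i=3: c = 6+4 = 10
m=2,i=0: c = 10+2 = 12
m=2,i=1: c = 12+3 = 15
m=2,i=2: c = 15+4 = 19
m=2,i=3: c = 19+5 = 24
m=2,i=4: c = 24+6 = 30
m=3,i=0: c = 30+3 = 33
m=3,i=1: c = 33+4 = 37
m=3,i=2: c = 37+5 = 42
m=3,i=3: c = 42+6 = 48
m=3,i=4: c = 48+7 = 55
m=3,i=5: c = 55+8 = 63
m=4,i=0: c = 63+4 = 67
m=4,i=1: c = 67+5 = 72
m=4,i=2: c = 72+6 = 78
m=4,i=3: c = 78+7 = 85
m=4,i=4: c = 85+8 = 93
m=4,i=5: c = 93+9 = 102
m=4,i=6: c = 102+10 = 112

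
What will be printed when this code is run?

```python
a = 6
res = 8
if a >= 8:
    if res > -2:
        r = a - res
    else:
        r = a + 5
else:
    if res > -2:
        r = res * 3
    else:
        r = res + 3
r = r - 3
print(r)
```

21

a=6, res=8
a >= 8 is False; res > -2 is True
→ r = res * 3 = 24
r = 24-3 = 21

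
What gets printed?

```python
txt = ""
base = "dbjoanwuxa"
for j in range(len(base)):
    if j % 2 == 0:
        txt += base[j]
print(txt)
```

djawx

j=0: add 'd' → 'd'
j=1: skip
j=2: add 'j' → 'dj'
j=3: skip
j=4: add 'a' → 'dja'
j=5: skip
j=6: add 'w' → 'djaw'
j=7: skip
j=8: add 'x' → 'djawx'
j=9: skip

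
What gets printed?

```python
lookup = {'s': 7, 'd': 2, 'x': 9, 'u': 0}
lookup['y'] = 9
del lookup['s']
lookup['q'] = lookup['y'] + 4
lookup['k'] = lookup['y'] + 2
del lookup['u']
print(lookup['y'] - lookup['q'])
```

-4

lookup['y'] = 9 → {'s': 7, 'd': 2, 'x': 9, 'u': 0, 'y': 9}
del 's' → {'d': 2, 'x': 9, 'u': 0, 'y': 9}
lookup['q'] = lookup['y']+4 = 13 → {'d': 2, 'x': 9, 'u': 0, 'y': 9, 'q': 13}
lookup['k'] = lookup['y']+2 = 11 → {'d': 2, 'x': 9, 'u': 0, 'y': 9, 'q': 13, 'k': 11}
del 'u' → {'d': 2, 'x': 9, 'y': 9, 'q': 13, 'k': 11}
lookup['y']-lookup['q'] = 9-13 = -4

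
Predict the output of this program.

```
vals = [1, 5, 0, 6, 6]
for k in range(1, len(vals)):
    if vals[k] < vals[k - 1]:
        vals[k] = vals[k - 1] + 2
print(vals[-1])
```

k=1: 5>=1, unchanged → [1, 5, 0, 6, 6]
k=2: 0<5, vals[2] = 5+2 = 7 → [1, 5, 7, 6, 6]
k=3: 6<7, vals[3] = 7+2 = 9 → [1, 5, 7, 9, 6]
k=4: 6<9, vals[4] = 9+2 = 11 → [1, 5, 7, 9, 11]

11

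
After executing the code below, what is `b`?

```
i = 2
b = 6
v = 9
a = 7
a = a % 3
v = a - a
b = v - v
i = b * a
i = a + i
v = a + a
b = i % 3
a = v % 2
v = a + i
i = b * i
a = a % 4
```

a = 7%3 = 1
v = 1-1 = 0
b = 0-0 = 0
i = 0*1 = 0
i = 1+0 = 1
v = 1+1 = 2
b = 1%3 = 1
a = 2%2 = 0
v = 0+1 = 1
i = 1*1 = 1
a = 0%4 = 0

1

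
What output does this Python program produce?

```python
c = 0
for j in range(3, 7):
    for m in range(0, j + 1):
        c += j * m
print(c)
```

j=3,m=0: c = 0+0 = 0
j=3,m=1: c = 0+3 = 3
j=3,m=2: c = 3+6 = 9
j=3,m=3: c = 9+9 = 18
j=4,m=0: c = 18+0 = 18
j=4,m=1: c = 18+4 = 22
j=4,m=2: c = 22+8 = 30
j=4,m=3: c = 30+12 = 42
j=4,m=4: c = 42+16 = 58
j=5,m=0: c = 58+0 = 58
j=5,m=1: c = 58+5 = 63
j=5,m=2: c = 63+10 = 73
j=5,m=3: c = 73+15 = 88
j=5,m=4: c = 88+20 = 108
j=5,m=5: c = 108+25 = 133
j=6,m=0: c = 133+0 = 133
j=6,m=1: c = 133+6 = 139
j=6,m=2: c = 139+12 = 151
j=6,m=3: c = 151+18 = 169
j=6,m=4: c = 169+24 = 193
j=6,m=5: c = 193+30 = 223
j=6,m=6: c = 223+36 = 259

259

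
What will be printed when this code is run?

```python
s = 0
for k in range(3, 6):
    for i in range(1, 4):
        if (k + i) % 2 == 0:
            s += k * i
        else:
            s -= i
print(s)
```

k=3,i=1: even sum, s = 0+3 = 3
k=3,i=2: odd sum, s = 3-2 = 1
k=3,i=3: even sum, s = 1+9 = 10
k=4,i=1: odd sum, s = 10-1 = 9
k=4,i=2: even sum, s = 9+8 = 17
k=4,i=3: odd sum, s = 17-3 = 14
k=5,i=1: even sum, s = 14+5 = 19
k=5,i=2: odd sum, s = 19-2 = 17
k=5,i=3: even sum, s = 17+15 = 32

32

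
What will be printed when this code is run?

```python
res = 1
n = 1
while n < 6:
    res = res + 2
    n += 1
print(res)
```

n=1: res = 1+2 = 3
n=2: res = 3+2 = 5
n=3: res = 5+2 = 7
n=4: res = 7+2 = 9
n=5: res = 9+2 = 11

11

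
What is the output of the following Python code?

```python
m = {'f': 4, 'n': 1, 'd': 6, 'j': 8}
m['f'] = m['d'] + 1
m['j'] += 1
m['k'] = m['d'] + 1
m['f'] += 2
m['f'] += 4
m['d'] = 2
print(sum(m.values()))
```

32

m['f'] = m['d']+1 = 7 → {'f': 7, 'n': 1, 'd': 6, 'j': 8}
m['j'] = 8+1 = 9 → {'f': 7, 'n': 1, 'd': 6, 'j': 9}
m['k'] = m['d']+1 = 7 → {'f': 7, 'n': 1, 'd': 6, 'j': 9, 'k': 7}
m['f'] = 7+2 = 9 → {'f': 9, 'n': 1, 'd': 6, 'j': 9, 'k': 7}
m['f'] = 9+4 = 13 → {'f': 13, 'n': 1, 'd': 6, 'j': 9, 'k': 7}
m['d'] = 2 → {'f': 13, 'n': 1, 'd': 2, 'j': 9, 'k': 7}
sum of values = 32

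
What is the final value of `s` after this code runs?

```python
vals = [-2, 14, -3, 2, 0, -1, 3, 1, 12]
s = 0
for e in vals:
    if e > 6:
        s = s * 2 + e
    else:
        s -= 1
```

24

e=-2: not >6, s = 0-1 = -1
e=14: >6, s = (-1)*2+14 = 12
e=-3: not >6, s = 12-1 = 11
e=2: not >6, s = 11-1 = 10
e=0: not >6, s = 10-1 = 9
e=-1: not >6, s = 9-1 = 8
e=3: not >6, s = 8-1 = 7
e=1: not >6, s = 7-1 = 6
e=12: >6, s = 6*2+12 = 24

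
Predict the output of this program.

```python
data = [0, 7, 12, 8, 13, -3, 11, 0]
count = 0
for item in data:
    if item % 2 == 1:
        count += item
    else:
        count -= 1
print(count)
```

24

item=0: not odd, count = 0-1 = -1
item=7: odd, count = (-1)+7 = 6
item=12: not odd, count = 6-1 = 5
item=8: not odd, count = 5-1 = 4
item=13: odd, count = 4+13 = 17
item=-3: odd, count = 17+(-3) = 14
item=11: odd, count = 14+11 = 25
item=0: not odd, count = 25-1 = 24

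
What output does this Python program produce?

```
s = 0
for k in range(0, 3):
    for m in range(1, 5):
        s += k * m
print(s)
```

30

k=0,m=1: s = 0+0 = 0
k=0,m=2: s = 0+0 = 0
k=0,m=3: s = 0+0 = 0
k=0,m=4: s = 0+0 = 0
k=1,m=1: s = 0+1 = 1
k=1,m=2: s = 1+2 = 3
k=1,m=3: s = 3+3 = 6
k=1,m=4: s = 6+4 = 10
k=2,m=1: s = 10+2 = 12
k=2,m=2: s = 12+4 = 16
k=2,m=3: s = 16+6 = 22
k=2,m=4: s = 22+8 = 30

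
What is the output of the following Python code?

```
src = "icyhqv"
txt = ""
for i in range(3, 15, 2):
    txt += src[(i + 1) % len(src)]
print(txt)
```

qiyqiy

i=3: add src[4]='q' → 'q'
i=5: add src[0]='i' → 'qi'
i=7: add src[2]='y' → 'qiy'
i=9: add src[4]='q' → 'qiyq'
i=11: add src[0]='i' → 'qiyqi'
i=13: add src[2]='y' → 'qiyqiy'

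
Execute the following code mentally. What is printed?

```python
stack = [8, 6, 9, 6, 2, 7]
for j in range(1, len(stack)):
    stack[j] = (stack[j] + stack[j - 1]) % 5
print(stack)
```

[8, 4, 3, 4, 1, 3]

j=1: stack[1] = (6+8)%5 = 4 → [8, 4, 9, 6, 2, 7]
j=2: stack[2] = (9+4)%5 = 3 → [8, 4, 3, 6, 2, 7]
j=3: stack[3] = (6+3)%5 = 4 → [8, 4, 3, 4, 2, 7]
j=4: stack[4] = (2+4)%5 = 1 → [8, 4, 3, 4, 1, 7]
j=5: stack[5] = (7+1)%5 = 3 → [8, 4, 3, 4, 1, 3]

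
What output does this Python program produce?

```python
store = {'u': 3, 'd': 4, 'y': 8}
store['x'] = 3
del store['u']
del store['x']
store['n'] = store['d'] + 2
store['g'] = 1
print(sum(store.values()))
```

store['x'] = 3 → {'u': 3, 'd': 4, 'y': 8, 'x': 3}
del 'u' → {'d': 4, 'y': 8, 'x': 3}
del 'x' → {'d': 4, 'y': 8}
store['n'] = store['d']+2 = 6 → {'d': 4, 'y': 8, 'n': 6}
store['g'] = 1 → {'d': 4, 'y': 8, 'n': 6, 'g': 1}
sum of values = 19

19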